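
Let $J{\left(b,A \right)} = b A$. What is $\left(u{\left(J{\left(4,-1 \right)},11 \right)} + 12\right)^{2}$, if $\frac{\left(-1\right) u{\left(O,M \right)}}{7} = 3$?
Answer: $81$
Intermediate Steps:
$J{\left(b,A \right)} = A b$
$u{\left(O,M \right)} = -21$ ($u{\left(O,M \right)} = \left(-7\right) 3 = -21$)
$\left(u{\left(J{\left(4,-1 \right)},11 \right)} + 12\right)^{2} = \left(-21 + 12\right)^{2} = \left(-9\right)^{2} = 81$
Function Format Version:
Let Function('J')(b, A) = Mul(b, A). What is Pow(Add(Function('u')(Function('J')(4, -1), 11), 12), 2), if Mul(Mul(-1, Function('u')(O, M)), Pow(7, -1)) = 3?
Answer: 81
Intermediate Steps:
Function('J')(b, A) = Mul(A, b)
Function('u')(O, M) = -21 (Function('u')(O, M) = Mul(-7, 3) = -21)
Pow(Add(Function('u')(Function('J')(4, -1), 11), 12), 2) = Pow(Add(-21, 12), 2) = Pow(-9, 2) = 81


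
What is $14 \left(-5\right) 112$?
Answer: $-7840$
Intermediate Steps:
$14 \left(-5\right) 112 = \left(-70\right) 112 = -7840$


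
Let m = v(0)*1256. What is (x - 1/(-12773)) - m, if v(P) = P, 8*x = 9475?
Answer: 121024183/102184 ≈ 1184.4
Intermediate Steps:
x = 9475/8 (x = (⅛)*9475 = 9475/8 ≈ 1184.4)
m = 0 (m = 0*1256 = 0)
(x - 1/(-12773)) - m = (9475/8 - 1/(-12773)) - 1*0 = (9475/8 - 1*(-1/12773)) + 0 = (9475/8 + 1/12773) + 0 = 121024183/102184 + 0 = 121024183/102184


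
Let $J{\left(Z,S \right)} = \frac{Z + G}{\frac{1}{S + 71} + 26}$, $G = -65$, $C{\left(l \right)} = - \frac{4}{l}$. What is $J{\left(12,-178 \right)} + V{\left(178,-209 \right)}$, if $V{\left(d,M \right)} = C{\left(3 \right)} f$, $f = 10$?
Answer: $- \frac{42751}{2781} \approx -15.373$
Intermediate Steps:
$V{\left(d,M \right)} = - \frac{40}{3}$ ($V{\left(d,M \right)} = - \frac{4}{3} \cdot 10 = \left(-4\right) \frac{1}{3} \cdot 10 = \left(- \frac{4}{3}\right) 10 = - \frac{40}{3}$)
$J{\left(Z,S \right)} = \frac{-65 + Z}{26 + \frac{1}{71 + S}}$ ($J{\left(Z,S \right)} = \frac{Z - 65}{\frac{1}{S + 71} + 26} = \frac{-65 + Z}{\frac{1}{71 + S} + 26} = \frac{-65 + Z}{26 + \frac{1}{71 + S}}$)
$J{\left(12,-178 \right)} + V{\left(178,-209 \right)} = \frac{-4615 - -11570 + 71 \cdot 12 - 2136}{1847 + 26 \left(-178\right)} - \frac{40}{3} = \frac{-4615 + 11570 + 852 - 2136}{1847 - 4628} - \frac{40}{3} = \frac{1}{-2781} \cdot 5671 - \frac{40}{3} = \left(- \frac{1}{2781}\right) 5671 - \frac{40}{3} = - \frac{5671}{2781} - \frac{40}{3} = - \frac{42751}{2781}$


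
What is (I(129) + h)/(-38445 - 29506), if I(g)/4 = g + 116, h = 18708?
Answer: -19688/67951 ≈ -0.28974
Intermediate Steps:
I(g) = 464 + 4*g (I(g) = 4*(g + 116) = 4*(116 + g) = 464 + 4*g)
(I(129) + h)/(-38445 - 29506) = ((464 + 4*129) + 18708)/(-38445 - 29506) = ((464 + 516) + 18708)/(-67951) = (980 + 18708)*(-1/67951) = 19688*(-1/67951) = -19688/67951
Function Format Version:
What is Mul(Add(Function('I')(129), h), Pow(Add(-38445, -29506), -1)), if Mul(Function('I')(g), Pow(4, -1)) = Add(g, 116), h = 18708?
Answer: Rational(-19688, 67951) ≈ -0.28974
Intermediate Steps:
Function('I')(g) = Add(464, Mul(4, g)) (Function('I')(g) = Mul(4, Add(g, 116)) = Mul(4, Add(116, g)) = Add(464, Mul(4, g)))
Mul(Add(Function('I')(129), h), Pow(Add(-38445, -29506), -1)) = Mul(Add(Add(464, Mul(4, 129)), 18708), Pow(Add(-38445, -29506), -1)) = Mul(Add(Add(464, 516), 18708), Pow(-67951, -1)) = Mul(Add(980, 18708), Rational(-1, 67951)) = Mul(19688, Rational(-1, 67951)) = Rational(-19688, 67951)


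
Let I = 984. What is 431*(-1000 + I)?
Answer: -6896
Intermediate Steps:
431*(-1000 + I) = 431*(-1000 + 984) = 431*(-16) = -6896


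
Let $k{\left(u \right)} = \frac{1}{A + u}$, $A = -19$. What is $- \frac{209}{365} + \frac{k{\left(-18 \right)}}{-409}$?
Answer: $- \frac{3162432}{5523545} \approx -0.57254$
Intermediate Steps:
$k{\left(u \right)} = \frac{1}{-19 + u}$
$- \frac{209}{365} + \frac{k{\left(-18 \right)}}{-409} = - \frac{209}{365} + \frac{1}{\left(-19 - 18\right) \left(-409\right)} = \left(-209\right) \frac{1}{365} + \frac{1}{-37} \left(- \frac{1}{409}\right) = - \frac{209}{365} - - \frac{1}{15133} = - \frac{209}{365} + \frac{1}{15133} = - \frac{3162432}{5523545}$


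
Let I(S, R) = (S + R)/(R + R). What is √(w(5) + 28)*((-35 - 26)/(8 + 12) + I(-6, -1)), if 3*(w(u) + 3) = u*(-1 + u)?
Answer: 3*√285/20 ≈ 2.5323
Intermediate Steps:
I(S, R) = (R + S)/(2*R) (I(S, R) = (R + S)/((2*R)) = (R + S)*(1/(2*R)) = (R + S)/(2*R))
w(u) = -3 + u*(-1 + u)/3 (w(u) = -3 + (u*(-1 + u))/3 = -3 + u*(-1 + u)/3)
√(w(5) + 28)*((-35 - 26)/(8 + 12) + I(-6, -1)) = √((-3 - ⅓*5 + (⅓)*5²) + 28)*((-35 - 26)/(8 + 12) + (½)*(-1 - 6)/(-1)) = √((-3 - 5/3 + (⅓)*25) + 28)*(-61/20 + (½)*(-1)*(-7)) = √((-3 - 5/3 + 25/3) + 28)*(-61*1/20 + 7/2) = √(11/3 + 28)*(-61/20 + 7/2) = √(95/3)*(9/20) = (√285/3)*(9/20) = 3*√285/20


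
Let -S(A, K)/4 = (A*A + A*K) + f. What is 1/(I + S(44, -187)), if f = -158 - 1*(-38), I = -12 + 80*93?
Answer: 1/33076 ≈ 3.0233e-5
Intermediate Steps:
I = 7428 (I = -12 + 7440 = 7428)
f = -120 (f = -158 + 38 = -120)
S(A, K) = 480 - 4*A**2 - 4*A*K (S(A, K) = -4*((A*A + A*K) - 120) = -4*((A**2 + A*K) - 120) = -4*(-120 + A**2 + A*K) = 480 - 4*A**2 - 4*A*K)
1/(I + S(44, -187)) = 1/(7428 + (480 - 4*44**2 - 4*44*(-187))) = 1/(7428 + (480 - 4*1936 + 32912)) = 1/(7428 + (480 - 7744 + 32912)) = 1/(7428 + 25648) = 1/33076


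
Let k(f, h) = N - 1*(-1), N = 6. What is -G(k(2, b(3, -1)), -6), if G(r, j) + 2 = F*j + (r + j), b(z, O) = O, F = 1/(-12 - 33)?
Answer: 13/15 ≈ 0.86667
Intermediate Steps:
F = -1/45 (F = 1/(-45) = -1/45 ≈ -0.022222)
k(f, h) = 7 (k(f, h) = 6 - 1*(-1) = 6 + 1 = 7)
G(r, j) = -2 + r + 44*j/45 (G(r, j) = -2 + (-j/45 + (r + j)) = -2 + (-j/45 + (j + r)) = -2 + (r + 44*j/45) = -2 + r + 44*j/45)
-G(k(2, b(3, -1)), -6) = -(-2 + 7 + (44/45)*(-6)) = -(-2 + 7 - 88/15) = -1*(-13/15) = 13/15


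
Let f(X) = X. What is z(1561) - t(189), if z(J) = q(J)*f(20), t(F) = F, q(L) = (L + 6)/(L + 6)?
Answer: -169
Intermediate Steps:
q(L) = 1 (q(L) = (6 + L)/(6 + L) = 1)
z(J) = 20 (z(J) = 1*20 = 20)
z(1561) - t(189) = 20 - 1*189 = 20 - 189 = -169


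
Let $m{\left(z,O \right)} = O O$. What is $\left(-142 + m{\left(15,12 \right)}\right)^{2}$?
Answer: $4$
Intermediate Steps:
$m{\left(z,O \right)} = O^{2}$
$\left(-142 + m{\left(15,12 \right)}\right)^{2} = \left(-142 + 12^{2}\right)^{2} = \left(-142 + 144\right)^{2} = 2^{2} = 4$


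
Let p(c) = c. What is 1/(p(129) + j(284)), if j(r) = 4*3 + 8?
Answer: 1/149 ≈ 0.0067114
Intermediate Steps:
j(r) = 20 (j(r) = 12 + 8 = 20)
1/(p(129) + j(284)) = 1/(129 + 20) = 1/149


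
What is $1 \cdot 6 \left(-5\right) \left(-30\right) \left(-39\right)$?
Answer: $-35100$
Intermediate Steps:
$1 \cdot 6 \left(-5\right) \left(-30\right) \left(-39\right) = 6 \left(-5\right) \left(-30\right) \left(-39\right) = \left(-30\right) \left(-30\right) \left(-39\right) = 900 \left(-39\right) = -35100$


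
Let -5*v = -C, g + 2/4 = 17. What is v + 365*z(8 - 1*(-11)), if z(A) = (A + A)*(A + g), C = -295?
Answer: 492326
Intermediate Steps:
g = 33/2 (g = -1/2 + 17 = 33/2 ≈ 16.500)
z(A) = 2*A*(33/2 + A) (z(A) = (A + A)*(A + 33/2) = (2*A)*(33/2 + A) = 2*A*(33/2 + A))
v = -59 (v = -(-1)*(-295)/5 = -1/5*295 = -59)
v + 365*z(8 - 1*(-11)) = -59 + 365*((8 - 1*(-11))*(33 + 2*(8 - 1*(-11)))) = -59 + 365*((8 + 11)*(33 + 2*(8 + 11))) = -59 + 365*(19*(33 + 2*19)) = -59 + 365*(19*(33 + 38)) = -59 + 365*(19*71) = -59 + 365*1349 = -59 + 492385 = 492326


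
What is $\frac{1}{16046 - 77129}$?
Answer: $- \frac{1}{61083} \approx -1.6371 \cdot 10^{-5}$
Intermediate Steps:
$\frac{1}{16046 - 77129} = \frac{1}{-61083} = - \frac{1}{61083}$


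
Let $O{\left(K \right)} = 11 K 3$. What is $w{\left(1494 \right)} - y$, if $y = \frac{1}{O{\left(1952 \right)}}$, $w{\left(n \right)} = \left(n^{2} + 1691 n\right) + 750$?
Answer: $\frac{306564762239}{64416} \approx 4.7591 \cdot 10^{6}$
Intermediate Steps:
$O{\left(K \right)} = 33 K$
$w{\left(n \right)} = 750 + n^{2} + 1691 n$
$y = \frac{1}{64416}$ ($y = \frac{1}{33 \cdot 1952} = \frac{1}{64416} \approx 1.5524 \cdot 10^{-5}$)
$w{\left(1494 \right)} - y = \left(750 + 1494^{2} + 1691 \cdot 1494\right) - \frac{1}{64416} = \left(750 + 2232036 + 2526354\right) - \frac{1}{64416} = 4759140 - \frac{1}{64416} = \frac{306564762239}{64416}$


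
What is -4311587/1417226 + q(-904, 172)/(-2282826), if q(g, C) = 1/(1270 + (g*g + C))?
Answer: -4028862804444966211/1324294074755146404 ≈ -3.0423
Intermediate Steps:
q(g, C) = 1/(1270 + C + g²) (q(g, C) = 1/(1270 + (g² + C)) = 1/(1270 + (C + g²)) = 1/(1270 + C + g²))
-4311587/1417226 + q(-904, 172)/(-2282826) = -4311587/1417226 + 1/((1270 + 172 + (-904)²)*(-2282826)) = -4311587*1/1417226 - 1/2282826/(1270 + 172 + 817216) = -4311587/1417226 - 1/2282826/818658 = -4311587/1417226 + (1/818658)*(-1/2282826) = -4311587/1417226 - 1/1868853767508 = -4028862804444966211/1324294074755146404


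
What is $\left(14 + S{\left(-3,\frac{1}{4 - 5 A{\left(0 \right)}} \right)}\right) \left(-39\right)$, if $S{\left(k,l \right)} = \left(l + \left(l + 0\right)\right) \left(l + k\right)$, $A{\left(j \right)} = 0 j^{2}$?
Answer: $- \frac{3939}{8} \approx -492.38$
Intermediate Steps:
$A{\left(j \right)} = 0$
$S{\left(k,l \right)} = 2 l \left(k + l\right)$ ($S{\left(k,l \right)} = \left(l + l\right) \left(k + l\right) = 2 l \left(k + l\right)$)
$\left(14 + S{\left(-3,\frac{1}{4 - 5 A{\left(0 \right)}} \right)}\right) \left(-39\right) = \left(14 + \frac{2 \left(-3 + \frac{1}{4 - 0}\right)}{4 - 0}\right) \left(-39\right) = \left(14 + \frac{2 \left(-3 + \frac{1}{4 + 0}\right)}{4 + 0}\right) \left(-39\right) = \left(14 + \frac{2 \left(-3 + \frac{1}{4}\right)}{4}\right) \left(-39\right) = \left(14 + 2 \cdot \frac{1}{4} \left(-3 + \frac{1}{4}\right)\right) \left(-39\right) = \left(14 + 2 \cdot \frac{1}{4} \left(- \frac{11}{4}\right)\right) \left(-39\right) = \left(14 - \frac{11}{8}\right) \left(-39\right) = \frac{101}{8} \left(-39\right) = - \frac{3939}{8}$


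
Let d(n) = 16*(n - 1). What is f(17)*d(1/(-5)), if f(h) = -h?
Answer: 1632/5 ≈ 326.40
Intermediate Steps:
d(n) = -16 + 16*n (d(n) = 16*(-1 + n) = -16 + 16*n)
f(17)*d(1/(-5)) = (-1*17)*(-16 + 16/(-5)) = -17*(-16 + 16*(-⅕)) = -17*(-16 - 16/5) = -17*(-96/5) = 1632/5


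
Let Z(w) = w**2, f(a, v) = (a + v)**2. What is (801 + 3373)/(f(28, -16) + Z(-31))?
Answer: 4174/1105 ≈ 3.7774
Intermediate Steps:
(801 + 3373)/(f(28, -16) + Z(-31)) = (801 + 3373)/((28 - 16)**2 + (-31)**2) = 4174/(12**2 + 961) = 4174/(144 + 961) = 4174/1105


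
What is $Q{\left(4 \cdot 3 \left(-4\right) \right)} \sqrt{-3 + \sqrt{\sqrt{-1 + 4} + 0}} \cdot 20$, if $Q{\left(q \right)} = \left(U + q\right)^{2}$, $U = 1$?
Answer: $44180 \sqrt{-3 + \sqrt[4]{3}} \approx 57331.0 i$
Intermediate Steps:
$Q{\left(q \right)} = \left(1 + q\right)^{2}$
$Q{\left(4 \cdot 3 \left(-4\right) \right)} \sqrt{-3 + \sqrt{\sqrt{-1 + 4} + 0}} \cdot 20 = \left(1 + 4 \cdot 3 \left(-4\right)\right)^{2} \sqrt{-3 + \sqrt{\sqrt{-1 + 4} + 0}} \cdot 20 = \left(1 + 12 \left(-4\right)\right)^{2} \sqrt{-3 + \sqrt{\sqrt{3} + 0}} \cdot 20 = \left(1 - 48\right)^{2} \sqrt{-3 + \sqrt{\sqrt{3}}} \cdot 20 = \left(-47\right)^{2} \sqrt{-3 + \sqrt[4]{3}} \cdot 20 = 2209 \sqrt{-3 + \sqrt[4]{3}} \cdot 20 = 44180 \sqrt{-3 + \sqrt[4]{3}}$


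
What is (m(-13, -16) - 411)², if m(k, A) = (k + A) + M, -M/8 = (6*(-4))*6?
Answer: 506944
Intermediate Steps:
M = 1152 (M = -8*6*(-4)*6 = -(-192)*6 = -8*(-144) = 1152)
m(k, A) = 1152 + A + k (m(k, A) = (k + A) + 1152 = (A + k) + 1152 = 1152 + A + k)
(m(-13, -16) - 411)² = ((1152 - 16 - 13) - 411)² = (1123 - 411)² = 712² = 506944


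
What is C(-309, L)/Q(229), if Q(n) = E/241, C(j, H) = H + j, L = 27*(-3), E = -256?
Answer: 46995/128 ≈ 367.15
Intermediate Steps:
L = -81
Q(n) = -256/241
C(-309, L)/Q(229) = (-81 - 309)/(-256/241) = -390*(-241/256) = 46995/128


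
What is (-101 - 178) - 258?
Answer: -537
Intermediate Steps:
(-101 - 178) - 258 = -279 - 258 = -537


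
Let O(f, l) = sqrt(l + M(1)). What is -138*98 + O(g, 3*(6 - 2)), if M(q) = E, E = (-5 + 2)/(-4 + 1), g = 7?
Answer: -13524 + sqrt(13) ≈ -13520.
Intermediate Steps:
E = 1 (E = -3/(-3) = -3*(-1/3) = 1)
M(q) = 1
O(f, l) = sqrt(1 + l) (O(f, l) = sqrt(l + 1) = sqrt(1 + l))
-138*98 + O(g, 3*(6 - 2)) = -138*98 + sqrt(1 + 3*(6 - 2)) = -13524 + sqrt(1 + 3*4) = -13524 + sqrt(1 + 12) = -13524 + sqrt(13)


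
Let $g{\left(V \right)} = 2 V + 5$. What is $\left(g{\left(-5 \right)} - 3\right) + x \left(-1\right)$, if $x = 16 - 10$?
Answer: $-14$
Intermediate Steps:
$g{\left(V \right)} = 5 + 2 V$
$x = 6$
$\left(g{\left(-5 \right)} - 3\right) + x \left(-1\right) = \left(\left(5 + 2 \left(-5\right)\right) - 3\right) + 6 \left(-1\right) = \left(\left(5 - 10\right) - 3\right) - 6 = \left(-5 - 3\right) - 6 = -8 - 6 = -14$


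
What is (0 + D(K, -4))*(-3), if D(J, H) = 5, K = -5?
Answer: -15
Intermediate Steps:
(0 + D(K, -4))*(-3) = (0 + 5)*(-3) = 5*(-3) = -15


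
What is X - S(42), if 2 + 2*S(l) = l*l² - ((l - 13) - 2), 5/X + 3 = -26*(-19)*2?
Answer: -14589621/394 ≈ -37030.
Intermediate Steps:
X = 1/197 (X = 5/(-3 - 26*(-19)*2) = 5/(-3 + 494*2) = 5/(-3 + 988) = 5/985 = 5*(1/985) = 1/197 ≈ 0.0050761)
S(l) = 13/2 + l³/2 - l/2 (S(l) = -1 + (l*l² - ((l - 13) - 2))/2 = -1 + (l³ - ((-13 + l) - 2))/2 = -1 + (l³ - (-15 + l))/2 = -1 + (l³ + (15 - l))/2 = -1 + (15 + l³ - l)/2 = -1 + (15/2 + l³/2 - l/2) = 13/2 + l³/2 - l/2)
X - S(42) = 1/197 - (13/2 + (½)*42³ - ½*42) = 1/197 - (13/2 + (½)*74088 - 21) = 1/197 - (13/2 + 37044 - 21) = 1/197 - 1*74059/2 = 1/197 - 74059/2 = -14589621/394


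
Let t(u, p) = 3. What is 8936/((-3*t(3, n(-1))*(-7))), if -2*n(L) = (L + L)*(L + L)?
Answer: 8936/63 ≈ 141.84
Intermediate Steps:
n(L) = -2*L**2 (n(L) = -(L + L)*(L + L)/2 = -2*L*2*L/2 = -2*L**2)
8936/((-3*t(3, n(-1))*(-7))) = 8936/((-3*3*(-7))) = 8936/((-9*(-7))) = 8936/63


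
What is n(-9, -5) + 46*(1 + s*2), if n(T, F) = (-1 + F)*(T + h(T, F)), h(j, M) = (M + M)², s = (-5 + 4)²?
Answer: -408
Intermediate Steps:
s = 1 (s = (-1)² = 1)
h(j, M) = 4*M² (h(j, M) = (2*M)² = 4*M²)
n(T, F) = (-1 + F)*(T + 4*F²)
n(-9, -5) + 46*(1 + s*2) = (-1*(-9) - 4*(-5)² + 4*(-5)³ - 5*(-9)) + 46*(1 + 1*2) = (9 - 4*25 + 4*(-125) + 45) + 46*(1 + 2) = (9 - 100 - 500 + 45) + 46*3 = -546 + 138 = -408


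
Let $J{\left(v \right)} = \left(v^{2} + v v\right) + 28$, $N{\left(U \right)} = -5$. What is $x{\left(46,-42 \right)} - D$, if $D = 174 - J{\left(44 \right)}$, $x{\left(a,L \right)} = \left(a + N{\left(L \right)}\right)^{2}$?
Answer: $5407$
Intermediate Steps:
$x{\left(a,L \right)} = \left(-5 + a\right)^{2}$ ($x{\left(a,L \right)} = \left(a - 5\right)^{2} = \left(-5 + a\right)^{2}$)
$J{\left(v \right)} = 28 + 2 v^{2}$ ($J{\left(v \right)} = \left(v^{2} + v^{2}\right) + 28 = 2 v^{2} + 28 = 28 + 2 v^{2}$)
$D = -3726$ ($D = 174 - \left(28 + 2 \cdot 44^{2}\right) = 174 - \left(28 + 2 \cdot 1936\right) = 174 - \left(28 + 3872\right) = 174 - 3900 = -3726$)
$x{\left(46,-42 \right)} - D = \left(-5 + 46\right)^{2} - -3726 = 41^{2} + 3726 = 1681 + 3726 = 5407$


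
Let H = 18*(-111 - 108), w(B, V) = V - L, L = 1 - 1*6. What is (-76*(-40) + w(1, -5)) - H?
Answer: 6982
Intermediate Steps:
L = -5 (L = 1 - 6 = -5)
w(B, V) = 5 + V (w(B, V) = V - 1*(-5) = V + 5 = 5 + V)
H = -3942 (H = 18*(-219) = -3942)
(-76*(-40) + w(1, -5)) - H = (-76*(-40) + (5 - 5)) - 1*(-3942) = (3040 + 0) + 3942 = 3040 + 3942 = 6982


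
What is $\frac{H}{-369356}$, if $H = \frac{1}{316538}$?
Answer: $- \frac{1}{116915209528} \approx -8.5532 \cdot 10^{-12}$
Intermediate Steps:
$H = \frac{1}{316538} \approx 3.1592 \cdot 10^{-6}$
$\frac{H}{-369356} = \frac{1}{316538 \left(-369356\right)} = \frac{1}{316538} \left(- \frac{1}{369356}\right) = - \frac{1}{116915209528}$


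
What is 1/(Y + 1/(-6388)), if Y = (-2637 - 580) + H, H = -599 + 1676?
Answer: -6388/13670321 ≈ -0.00046729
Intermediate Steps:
H = 1077
Y = -2140 (Y = (-2637 - 580) + 1077 = -3217 + 1077 = -2140)
1/(Y + 1/(-6388)) = 1/(-2140 + 1/(-6388)) = 1/(-2140 - 1/6388) = 1/(-13670321/6388) = -6388/13670321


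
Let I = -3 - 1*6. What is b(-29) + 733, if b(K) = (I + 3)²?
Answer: 769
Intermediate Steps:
I = -9 (I = -3 - 6 = -9)
b(K) = 36 (b(K) = (-9 + 3)² = (-6)² = 36)
b(-29) + 733 = 36 + 733 = 769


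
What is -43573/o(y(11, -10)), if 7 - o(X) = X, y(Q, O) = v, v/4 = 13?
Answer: 43573/45 ≈ 968.29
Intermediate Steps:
v = 52 (v = 4*13 = 52)
y(Q, O) = 52
o(X) = 7 - X
-43573/o(y(11, -10)) = -43573/(7 - 1*52) = -43573/(7 - 52) = -43573/(-45) = -43573*(-1/45) = 43573/45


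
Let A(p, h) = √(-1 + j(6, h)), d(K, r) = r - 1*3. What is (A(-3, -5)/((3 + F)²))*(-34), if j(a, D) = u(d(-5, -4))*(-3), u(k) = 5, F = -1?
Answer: -34*I ≈ -34.0*I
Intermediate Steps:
d(K, r) = -3 + r (d(K, r) = r - 3 = -3 + r)
j(a, D) = -15 (j(a, D) = 5*(-3) = -15)
A(p, h) = 4*I (A(p, h) = √(-1 - 15) = √(-16) = 4*I)
(A(-3, -5)/((3 + F)²))*(-34) = ((4*I)/((3 - 1)²))*(-34) = ((4*I)/(2²))*(-34) = ((4*I)/4)*(-34) = I*(-34) = -34*I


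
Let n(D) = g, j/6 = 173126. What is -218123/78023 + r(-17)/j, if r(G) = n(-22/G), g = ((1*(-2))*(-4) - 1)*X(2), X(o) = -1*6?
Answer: -37763308659/13507809898 ≈ -2.7957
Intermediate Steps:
j = 1038756 (j = 6*173126 = 1038756)
X(o) = -6
g = -42 (g = ((1*(-2))*(-4) - 1)*(-6) = (-2*(-4) - 1)*(-6) = (8 - 1)*(-6) = 7*(-6) = -42)
n(D) = -42
r(G) = -42
-218123/78023 + r(-17)/j = -218123/78023 - 42/1038756 = -218123*1/78023 - 42*1/1038756 = -218123/78023 - 7/173126 = -37763308659/13507809898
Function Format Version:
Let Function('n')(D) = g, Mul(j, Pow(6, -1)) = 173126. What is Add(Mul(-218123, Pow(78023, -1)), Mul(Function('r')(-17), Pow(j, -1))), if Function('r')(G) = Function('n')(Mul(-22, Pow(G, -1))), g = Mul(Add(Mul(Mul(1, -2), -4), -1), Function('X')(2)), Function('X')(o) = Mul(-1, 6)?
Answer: Rational(-37763308659, 13507809898) ≈ -2.7957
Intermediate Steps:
j = 1038756 (j = Mul(6, 173126) = 1038756)
Function('X')(o) = -6
g = -42 (g = Mul(Add(Mul(Mul(1, -2), -4), -1), -6) = Mul(Add(Mul(-2, -4), -1), -6) = Mul(Add(8, -1), -6) = Mul(7, -6) = -42)
Function('n')(D) = -42
Function('r')(G) = -42
Add(Mul(-218123, Pow(78023, -1)), Mul(Function('r')(-17), Pow(j, -1))) = Add(Mul(-218123, Pow(78023, -1)), Mul(-42, Pow(1038756, -1))) = Add(Mul(-218123, Rational(1, 78023)), Mul(-42, Rational(1, 1038756))) = Add(Rational(-218123, 78023), Rational(-7, 173126)) = Rational(-37763308659, 13507809898)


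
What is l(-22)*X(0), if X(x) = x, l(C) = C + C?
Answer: 0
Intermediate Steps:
l(C) = 2*C
l(-22)*X(0) = (2*(-22))*0 = -44*0 = 0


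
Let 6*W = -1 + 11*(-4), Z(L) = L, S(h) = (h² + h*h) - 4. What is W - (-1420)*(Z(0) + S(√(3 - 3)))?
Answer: -11375/2 ≈ -5687.5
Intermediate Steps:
S(h) = -4 + 2*h² (S(h) = (h² + h²) - 4 = 2*h² - 4 = -4 + 2*h²)
W = -15/2 (W = (-1 + 11*(-4))/6 = (-1 - 44)/6 = (⅙)*(-45) = -15/2 ≈ -7.5000)
W - (-1420)*(Z(0) + S(√(3 - 3))) = -15/2 - (-1420)*(0 + (-4 + 2*(√(3 - 3))²)) = -15/2 - (-1420)*(0 + (-4 + 2*(√0)²)) = -15/2 - (-1420)*(0 + (-4 + 2*0²)) = -15/2 - (-1420)*(0 + (-4 + 2*0)) = -15/2 - (-1420)*(0 + (-4 + 0)) = -15/2 - (-1420)*(0 - 4) = -15/2 - (-1420)*(-4) = -15/2 - 355*16 = -15/2 - 5680 = -11375/2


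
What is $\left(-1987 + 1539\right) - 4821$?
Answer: $-5269$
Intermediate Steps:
$\left(-1987 + 1539\right) - 4821 = -448 - 4821 = -5269$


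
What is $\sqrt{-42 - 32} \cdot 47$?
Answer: $47 i \sqrt{74} \approx 404.31 i$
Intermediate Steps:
$\sqrt{-42 - 32} \cdot 47 = \sqrt{-74} \cdot 47 = i \sqrt{74} \cdot 47 = 47 i \sqrt{74}$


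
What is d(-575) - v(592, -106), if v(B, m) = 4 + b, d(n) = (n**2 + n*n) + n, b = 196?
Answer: 660475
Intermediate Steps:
d(n) = n + 2*n**2 (d(n) = (n**2 + n**2) + n = 2*n**2 + n = n + 2*n**2)
v(B, m) = 200 (v(B, m) = 4 + 196 = 200)
d(-575) - v(592, -106) = -575*(1 + 2*(-575)) - 1*200 = -575*(1 - 1150) - 200 = -575*(-1149) - 200 = 660675 - 200 = 660475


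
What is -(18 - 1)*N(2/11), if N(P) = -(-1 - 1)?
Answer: -34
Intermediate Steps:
N(P) = 2 (N(P) = -1*(-2) = 2)
-(18 - 1)*N(2/11) = -(18 - 1)*2 = -17*2 = -1*34 = -34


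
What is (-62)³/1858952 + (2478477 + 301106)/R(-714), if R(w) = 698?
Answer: 645868128009/162193562 ≈ 3982.1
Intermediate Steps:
(-62)³/1858952 + (2478477 + 301106)/R(-714) = (-62)³/1858952 + (2478477 + 301106)/698 = -238328*1/1858952 + 2779583*(1/698) = -29791/232369 + 2779583/698 = 645868128009/162193562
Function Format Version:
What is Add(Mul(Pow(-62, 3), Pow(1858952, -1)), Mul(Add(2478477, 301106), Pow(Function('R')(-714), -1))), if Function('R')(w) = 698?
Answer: Rational(645868128009, 162193562) ≈ 3982.1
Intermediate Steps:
Add(Mul(Pow(-62, 3), Pow(1858952, -1)), Mul(Add(2478477, 301106), Pow(Function('R')(-714), -1))) = Add(Mul(Pow(-62, 3), Pow(1858952, -1)), Mul(Add(2478477, 301106), Pow(698, -1))) = Add(Mul(-238328, Rational(1, 1858952)), Mul(2779583, Rational(1, 698))) = Add(Rational(-29791, 232369), Rational(2779583, 698)) = Rational(645868128009, 162193562)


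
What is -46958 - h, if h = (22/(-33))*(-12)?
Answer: -46966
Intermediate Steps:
h = 8 (h = -1/33*22*(-12) = -2/3*(-12) = 8)
-46958 - h = -46958 - 1*8 = -46958 - 8 = -46966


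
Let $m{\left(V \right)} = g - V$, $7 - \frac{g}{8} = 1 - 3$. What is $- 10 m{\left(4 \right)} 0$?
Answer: $0$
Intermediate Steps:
$g = 72$ ($g = 56 - 8 \left(1 - 3\right) = 56 - -16 = 56 + 16 = 72$)
$m{\left(V \right)} = 72 - V$
$- 10 m{\left(4 \right)} 0 = - 10 \left(72 - 4\right) 0 = \left(-10\right) 68 \cdot 0 = \left(-680\right) 0 = 0$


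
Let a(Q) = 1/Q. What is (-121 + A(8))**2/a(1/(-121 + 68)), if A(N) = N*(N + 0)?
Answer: -3249/53 ≈ -61.302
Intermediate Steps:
A(N) = N**2 (A(N) = N*N = N**2)
(-121 + A(8))**2/a(1/(-121 + 68)) = (-121 + 8**2)**2/(1/(1/(-121 + 68))) = (-121 + 64)**2/(1/(1/(-53))) = (-57)**2/(1/(-1/53)) = 3249/(-53) = 3249*(-1/53) = -3249/53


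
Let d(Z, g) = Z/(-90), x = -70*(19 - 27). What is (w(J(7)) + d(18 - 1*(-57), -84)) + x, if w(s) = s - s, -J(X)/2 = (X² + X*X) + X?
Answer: 3355/6 ≈ 559.17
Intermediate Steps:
J(X) = -4*X² - 2*X (J(X) = -2*((X² + X*X) + X) = -2*((X² + X²) + X) = -2*(2*X² + X) = -2*(X + 2*X²) = -4*X² - 2*X)
w(s) = 0
x = 560 (x = -70*(-8) = 560)
d(Z, g) = -Z/90 (d(Z, g) = Z*(-1/90) = -Z/90)
(w(J(7)) + d(18 - 1*(-57), -84)) + x = (0 - (18 - 1*(-57))/90) + 560 = (0 - (18 + 57)/90) + 560 = (0 - 1/90*75) + 560 = (0 - ⅚) + 560 = -⅚ + 560 = 3355/6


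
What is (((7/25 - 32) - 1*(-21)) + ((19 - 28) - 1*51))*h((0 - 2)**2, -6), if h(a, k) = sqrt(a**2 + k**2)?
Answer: -3536*sqrt(13)/25 ≈ -509.97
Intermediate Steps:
(((7/25 - 32) - 1*(-21)) + ((19 - 28) - 1*51))*h((0 - 2)**2, -6) = (((7/25 - 32) - 1*(-21)) + ((19 - 28) - 1*51))*sqrt(((0 - 2)**2)**2 + (-6)**2) = (((7*(1/25) - 32) + 21) + (-9 - 51))*sqrt(((-2)**2)**2 + 36) = (((7/25 - 32) + 21) - 60)*sqrt(4**2 + 36) = ((-793/25 + 21) - 60)*sqrt(16 + 36) = (-268/25 - 60)*sqrt(52) = -3536*sqrt(13)/25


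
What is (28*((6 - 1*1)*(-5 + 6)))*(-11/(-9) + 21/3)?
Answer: 10360/9 ≈ 1151.1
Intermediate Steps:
(28*((6 - 1*1)*(-5 + 6)))*(-11/(-9) + 21/3) = (28*((6 - 1)*1))*(-11*(-⅑) + 21*(⅓)) = (28*(5*1))*(11/9 + 7) = (28*5)*(74/9) = 140*(74/9) = 10360/9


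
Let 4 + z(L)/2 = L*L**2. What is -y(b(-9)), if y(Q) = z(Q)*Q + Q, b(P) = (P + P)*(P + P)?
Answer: -22039918884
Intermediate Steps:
z(L) = -8 + 2*L**3 (z(L) = -8 + 2*(L*L**2) = -8 + 2*L**3)
b(P) = 4*P**2 (b(P) = (2*P)*(2*P) = 4*P**2)
y(Q) = Q + Q*(-8 + 2*Q**3) (y(Q) = (-8 + 2*Q**3)*Q + Q = Q*(-8 + 2*Q**3) + Q = Q + Q*(-8 + 2*Q**3))
-y(b(-9)) = -4*(-9)**2*(-7 + 2*(4*(-9)**2)**3) = -4*81*(-7 + 2*(4*81)**3) = -324*(-7 + 2*324**3) = -324*(-7 + 2*34012224) = -324*(-7 + 68024448) = -324*68024441 = -1*22039918884 = -22039918884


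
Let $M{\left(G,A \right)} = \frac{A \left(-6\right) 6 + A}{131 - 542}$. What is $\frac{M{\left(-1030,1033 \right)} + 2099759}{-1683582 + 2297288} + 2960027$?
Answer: $\frac{373308922346293}{126116583} \approx 2.96 \cdot 10^{6}$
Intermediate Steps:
$M{\left(G,A \right)} = \frac{35 A}{411}$ ($M{\left(G,A \right)} = \frac{- 6 A 6 + A}{-411} = \left(- 36 A + A\right) \left(- \frac{1}{411}\right) = - 35 A \left(- \frac{1}{411}\right) = \frac{35 A}{411}$)
$\frac{M{\left(-1030,1033 \right)} + 2099759}{-1683582 + 2297288} + 2960027 = \frac{\frac{35}{411} \cdot 1033 + 2099759}{-1683582 + 2297288} + 2960027 = \frac{\frac{36155}{411} + 2099759}{613706} + 2960027 = \frac{863037104}{411} \cdot \frac{1}{613706} + 2960027 = \frac{431518552}{126116583} + 2960027 = \frac{373308922346293}{126116583}$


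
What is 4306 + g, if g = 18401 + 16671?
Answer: 39378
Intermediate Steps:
g = 35072
4306 + g = 4306 + 35072 = 39378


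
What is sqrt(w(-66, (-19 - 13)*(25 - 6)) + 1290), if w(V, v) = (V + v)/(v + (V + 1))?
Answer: 2*sqrt(146183003)/673 ≈ 35.930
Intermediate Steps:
w(V, v) = (V + v)/(1 + V + v) (w(V, v) = (V + v)/(v + (1 + V)) = (V + v)/(1 + V + v))
sqrt(w(-66, (-19 - 13)*(25 - 6)) + 1290) = sqrt((-66 + (-19 - 13)*(25 - 6))/(1 - 66 + (-19 - 13)*(25 - 6)) + 1290) = sqrt((-66 - 32*19)/(1 - 66 - 32*19) + 1290) = sqrt((-66 - 608)/(1 - 66 - 608) + 1290) = sqrt(-674/(-673) + 1290) = sqrt(-1/673*(-674) + 1290) = sqrt(674/673 + 1290) = sqrt(868844/673) = 2*sqrt(146183003)/673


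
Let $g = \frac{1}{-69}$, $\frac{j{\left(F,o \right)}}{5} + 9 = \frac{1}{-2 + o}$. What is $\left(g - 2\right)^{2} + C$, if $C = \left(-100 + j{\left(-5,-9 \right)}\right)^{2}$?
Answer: $\frac{12190497841}{576081} \approx 21161.0$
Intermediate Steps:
$j{\left(F,o \right)} = -45 + \frac{5}{-2 + o}$
$g = - \frac{1}{69} \approx -0.014493$
$C = \frac{2560000}{121}$ ($C = \left(-100 + \frac{5 \left(19 - -81\right)}{-2 - 9}\right)^{2} = \left(-100 + \frac{5 \left(19 + 81\right)}{-11}\right)^{2} = \left(-100 + 5 \left(- \frac{1}{11}\right) 100\right)^{2} = \left(-100 - \frac{500}{11}\right)^{2} = \left(- \frac{1600}{11}\right)^{2} = \frac{2560000}{121} \approx 21157.0$)
$\left(g - 2\right)^{2} + C = \left(- \frac{1}{69} - 2\right)^{2} + \frac{2560000}{121} = \left(- \frac{139}{69}\right)^{2} + \frac{2560000}{121} = \frac{19321}{4761} + \frac{2560000}{121} = \frac{12190497841}{576081}$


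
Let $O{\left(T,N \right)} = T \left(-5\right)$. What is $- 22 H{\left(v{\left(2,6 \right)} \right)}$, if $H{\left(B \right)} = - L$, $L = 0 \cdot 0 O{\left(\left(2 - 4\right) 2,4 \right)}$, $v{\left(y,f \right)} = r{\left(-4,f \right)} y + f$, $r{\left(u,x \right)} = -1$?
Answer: $0$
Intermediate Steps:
$O{\left(T,N \right)} = - 5 T$
$v{\left(y,f \right)} = f - y$ ($v{\left(y,f \right)} = - y + f = f - y$)
$L = 0$ ($L = 0 \cdot 0 \left(- 5 \left(2 - 4\right) 2\right) = 0 \left(- 5 \left(\left(-2\right) 2\right)\right) = 0 \left(\left(-5\right) \left(-4\right)\right) = 0 \cdot 20 = 0$)
$H{\left(B \right)} = 0$ ($H{\left(B \right)} = \left(-1\right) 0 = 0$)
$- 22 H{\left(v{\left(2,6 \right)} \right)} = \left(-22\right) 0 = 0$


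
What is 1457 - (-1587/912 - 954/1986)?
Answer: 146832603/100624 ≈ 1459.2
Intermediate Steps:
1457 - (-1587/912 - 954/1986) = 1457 - (-1587*1/912 - 954*1/1986) = 1457 - (-529/304 - 159/331) = 1457 - 1*(-223435/100624) = 1457 + 223435/100624 = 146832603/100624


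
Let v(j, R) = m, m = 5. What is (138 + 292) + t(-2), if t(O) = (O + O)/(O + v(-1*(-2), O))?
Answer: 1286/3 ≈ 428.67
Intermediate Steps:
v(j, R) = 5
t(O) = 2*O/(5 + O) (t(O) = (O + O)/(O + 5) = (2*O)/(5 + O) = 2*O/(5 + O))
(138 + 292) + t(-2) = (138 + 292) + 2*(-2)/(5 - 2) = 430 + 2*(-2)/3 = 430 + 2*(-2)*(1/3) = 430 - 4/3 = 1286/3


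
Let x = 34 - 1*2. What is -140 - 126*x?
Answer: -4172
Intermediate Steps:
x = 32 (x = 34 - 2 = 32)
-140 - 126*x = -140 - 126*32 = -140 - 4032 = -4172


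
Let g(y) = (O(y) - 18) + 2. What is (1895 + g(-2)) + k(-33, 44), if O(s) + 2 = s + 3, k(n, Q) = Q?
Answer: 1922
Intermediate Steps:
O(s) = 1 + s (O(s) = -2 + (s + 3) = -2 + (3 + s) = 1 + s)
g(y) = -15 + y (g(y) = ((1 + y) - 18) + 2 = (-17 + y) + 2 = -15 + y)
(1895 + g(-2)) + k(-33, 44) = (1895 + (-15 - 2)) + 44 = (1895 - 17) + 44 = 1878 + 44 = 1922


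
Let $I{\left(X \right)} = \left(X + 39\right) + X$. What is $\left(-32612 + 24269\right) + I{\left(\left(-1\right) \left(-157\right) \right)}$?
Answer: $-7990$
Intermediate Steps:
$I{\left(X \right)} = 39 + 2 X$ ($I{\left(X \right)} = \left(39 + X\right) + X = 39 + 2 X$)
$\left(-32612 + 24269\right) + I{\left(\left(-1\right) \left(-157\right) \right)} = \left(-32612 + 24269\right) + \left(39 + 2 \left(\left(-1\right) \left(-157\right)\right)\right) = -8343 + \left(39 + 2 \cdot 157\right) = -8343 + \left(39 + 314\right) = -8343 + 353 = -7990$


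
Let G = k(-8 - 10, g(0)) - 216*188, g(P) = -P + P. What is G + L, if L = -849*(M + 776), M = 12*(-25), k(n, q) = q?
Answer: -444732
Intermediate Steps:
g(P) = 0
M = -300
G = -40608 (G = 0 - 216*188 = 0 - 40608 = -40608)
L = -404124 (L = -849*(-300 + 776) = -849*476 = -404124)
G + L = -40608 - 404124 = -444732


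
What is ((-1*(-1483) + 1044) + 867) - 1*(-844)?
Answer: 4238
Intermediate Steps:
((-1*(-1483) + 1044) + 867) - 1*(-844) = ((1483 + 1044) + 867) + 844 = (2527 + 867) + 844 = 3394 + 844 = 4238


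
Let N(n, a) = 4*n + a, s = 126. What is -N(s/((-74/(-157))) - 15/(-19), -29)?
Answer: -733549/703 ≈ -1043.5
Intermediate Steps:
N(n, a) = a + 4*n
-N(s/((-74/(-157))) - 15/(-19), -29) = -(-29 + 4*(126/((-74/(-157))) - 15/(-19))) = -(-29 + 4*(126/((-74*(-1/157))) - 15*(-1/19))) = -(-29 + 4*(126/(74/157) + 15/19)) = -(-29 + 4*(126*(157/74) + 15/19)) = -(-29 + 4*(9891/37 + 15/19)) = -(-29 + 4*(188484/703)) = -(-29 + 753936/703) = -1*733549/703 = -733549/703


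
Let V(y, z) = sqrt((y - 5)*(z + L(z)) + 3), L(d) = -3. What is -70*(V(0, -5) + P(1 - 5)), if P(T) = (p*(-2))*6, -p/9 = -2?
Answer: 15120 - 70*sqrt(43) ≈ 14661.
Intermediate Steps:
p = 18 (p = -9*(-2) = 18)
P(T) = -216 (P(T) = (18*(-2))*6 = -36*6 = -216)
V(y, z) = sqrt(3 + (-5 + y)*(-3 + z)) (V(y, z) = sqrt((y - 5)*(z - 3) + 3) = sqrt((-5 + y)*(-3 + z) + 3) = sqrt(3 + (-5 + y)*(-3 + z)))
-70*(V(0, -5) + P(1 - 5)) = -70*(sqrt(18 - 5*(-5) - 3*0 + 0*(-5)) - 216) = -70*(sqrt(18 + 25 + 0 + 0) - 216) = -70*(sqrt(43) - 216) = -70*(-216 + sqrt(43)) = 15120 - 70*sqrt(43)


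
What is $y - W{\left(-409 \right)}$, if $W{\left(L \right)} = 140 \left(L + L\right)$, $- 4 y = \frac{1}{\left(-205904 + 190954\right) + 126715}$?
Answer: $\frac{51197311199}{447060} \approx 1.1452 \cdot 10^{5}$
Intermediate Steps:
$y = - \frac{1}{447060}$ ($y = - \frac{1}{4 \left(\left(-205904 + 190954\right) + 126715\right)} = - \frac{1}{4 \left(-14950 + 126715\right)} = - \frac{1}{4 \cdot 111765} = \left(- \frac{1}{4}\right) \frac{1}{111765} = - \frac{1}{447060} \approx -2.2368 \cdot 10^{-6}$)
$W{\left(L \right)} = 280 L$ ($W{\left(L \right)} = 140 \cdot 2 L = 280 L$)
$y - W{\left(-409 \right)} = - \frac{1}{447060} - 280 \left(-409\right) = - \frac{1}{447060} - -114520 = - \frac{1}{447060} + 114520 = \frac{51197311199}{447060}$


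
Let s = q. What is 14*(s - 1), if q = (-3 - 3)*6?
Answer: -518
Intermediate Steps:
q = -36 (q = -6*6 = -36)
s = -36
14*(s - 1) = 14*(-36 - 1) = 14*(-37) = -518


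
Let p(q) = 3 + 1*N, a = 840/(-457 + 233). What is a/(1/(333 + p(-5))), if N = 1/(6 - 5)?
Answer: -5055/4 ≈ -1263.8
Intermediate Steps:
N = 1 (N = 1/1 = 1)
a = -15/4 (a = 840/(-224) = 840*(-1/224) = -15/4 ≈ -3.7500)
p(q) = 4 (p(q) = 3 + 1*1 = 3 + 1 = 4)
a/(1/(333 + p(-5))) = -15/(4*(1/(333 + 4))) = -15/(4*(1/337)) = -15/(4*1/337) = -15/4*337 = -5055/4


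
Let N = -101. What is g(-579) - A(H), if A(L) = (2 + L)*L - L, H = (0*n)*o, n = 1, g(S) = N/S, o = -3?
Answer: 101/579 ≈ 0.17444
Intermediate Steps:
g(S) = -101/S
H = 0 (H = (0*1)*(-3) = 0*(-3) = 0)
A(L) = -L + L*(2 + L) (A(L) = L*(2 + L) - L = -L + L*(2 + L))
g(-579) - A(H) = -101/(-579) - 0*(1 + 0) = -101*(-1/579) - 0 = 101/579 - 1*0 = 101/579 + 0 = 101/579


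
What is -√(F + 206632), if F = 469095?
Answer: -√675727 ≈ -822.03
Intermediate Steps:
-√(F + 206632) = -√(469095 + 206632) = -√675727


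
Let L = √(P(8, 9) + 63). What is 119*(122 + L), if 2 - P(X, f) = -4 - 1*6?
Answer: 14518 + 595*√3 ≈ 15549.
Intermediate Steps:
P(X, f) = 12 (P(X, f) = 2 - (-4 - 1*6) = 2 - (-4 - 6) = 2 - 1*(-10) = 2 + 10 = 12)
L = 5*√3 (L = √(12 + 63) = √75 = 5*√3 ≈ 8.6602)
119*(122 + L) = 119*(122 + 5*√3) = 14518 + 595*√3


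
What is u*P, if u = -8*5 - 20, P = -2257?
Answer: 135420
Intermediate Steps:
u = -60 (u = -40 - 20 = -60)
u*P = -60*(-2257) = 135420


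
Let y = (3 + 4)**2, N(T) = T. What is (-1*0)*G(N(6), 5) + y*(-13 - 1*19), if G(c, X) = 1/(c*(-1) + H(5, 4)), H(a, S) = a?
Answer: -1568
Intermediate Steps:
G(c, X) = 1/(5 - c) (G(c, X) = 1/(c*(-1) + 5) = 1/(-c + 5) = 1/(5 - c))
y = 49 (y = 7**2 = 49)
(-1*0)*G(N(6), 5) + y*(-13 - 1*19) = (-1*0)*(-1/(-5 + 6)) + 49*(-13 - 1*19) = 0*(-1/1) + 49*(-13 - 19) = 0*(-1*1) + 49*(-32) = 0*(-1) - 1568 = 0 - 1568 = -1568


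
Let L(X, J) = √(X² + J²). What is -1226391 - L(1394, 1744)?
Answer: -1226391 - 2*√1246193 ≈ -1.2286e+6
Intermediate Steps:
L(X, J) = √(J² + X²)
-1226391 - L(1394, 1744) = -1226391 - √(1744² + 1394²) = -1226391 - √(3041536 + 1943236) = -1226391 - √4984772 = -1226391 - 2*√1246193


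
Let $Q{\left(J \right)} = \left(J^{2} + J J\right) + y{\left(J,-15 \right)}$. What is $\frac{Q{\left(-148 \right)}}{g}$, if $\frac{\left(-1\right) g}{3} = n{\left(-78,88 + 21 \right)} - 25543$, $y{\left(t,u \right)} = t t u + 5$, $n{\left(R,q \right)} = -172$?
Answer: $- \frac{284747}{77145} \approx -3.6911$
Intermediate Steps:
$y{\left(t,u \right)} = 5 + u t^{2}$ ($y{\left(t,u \right)} = t^{2} u + 5 = u t^{2} + 5 = 5 + u t^{2}$)
$Q{\left(J \right)} = 5 - 13 J^{2}$ ($Q{\left(J \right)} = \left(J^{2} + J J\right) - \left(-5 + 15 J^{2}\right) = \left(J^{2} + J^{2}\right) - \left(-5 + 15 J^{2}\right) = 2 J^{2} - \left(-5 + 15 J^{2}\right) = 5 - 13 J^{2}$)
$g = 77145$ ($g = - 3 \left(-172 - 25543\right) = \left(-3\right) \left(-25715\right) = 77145$)
$\frac{Q{\left(-148 \right)}}{g} = \frac{5 - 13 \left(-148\right)^{2}}{77145} = \left(5 - 284752\right) \frac{1}{77145} = \left(-284747\right) \frac{1}{77145} = - \frac{284747}{77145}$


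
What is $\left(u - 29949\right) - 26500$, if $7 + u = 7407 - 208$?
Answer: $-49257$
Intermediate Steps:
$u = 7192$ ($u = -7 + \left(7407 - 208\right) = -7 + 7199 = 7192$)
$\left(u - 29949\right) - 26500 = \left(7192 - 29949\right) - 26500 = -22757 - 26500 = -49257$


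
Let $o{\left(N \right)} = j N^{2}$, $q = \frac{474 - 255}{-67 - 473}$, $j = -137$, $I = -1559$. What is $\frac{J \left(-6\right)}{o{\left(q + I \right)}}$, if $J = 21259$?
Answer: $\frac{590392800}{1542004679159} \approx 0.00038287$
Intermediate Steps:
$q = - \frac{73}{180}$ ($q = \frac{219}{-540} = 219 \left(- \frac{1}{540}\right) = - \frac{73}{180} \approx -0.40556$)
$o{\left(N \right)} = - 137 N^{2}$
$\frac{J \left(-6\right)}{o{\left(q + I \right)}} = \frac{21259 \left(-6\right)}{\left(-137\right) \left(- \frac{73}{180} - 1559\right)^{2}} = - \frac{127554}{\left(-137\right) \left(- \frac{280693}{180}\right)^{2}} = - \frac{127554}{\left(-137\right) \frac{78788560249}{32400}} = - \frac{127554}{- \frac{10794032754113}{32400}} = \left(-127554\right) \left(- \frac{32400}{10794032754113}\right) = \frac{590392800}{1542004679159}$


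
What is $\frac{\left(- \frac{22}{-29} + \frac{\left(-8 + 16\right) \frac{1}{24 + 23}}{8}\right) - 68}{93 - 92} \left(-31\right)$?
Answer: $\frac{2840251}{1363} \approx 2083.8$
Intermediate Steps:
$\frac{\left(- \frac{22}{-29} + \frac{\left(-8 + 16\right) \frac{1}{24 + 23}}{8}\right) - 68}{93 - 92} \left(-31\right) = \frac{\left(\left(-22\right) \left(- \frac{1}{29}\right) + \frac{8}{47} \cdot \frac{1}{8}\right) - 68}{1} \left(-31\right) = \left(\left(\frac{22}{29} + 8 \cdot \frac{1}{47} \cdot \frac{1}{8}\right) - 68\right) 1 \left(-31\right) = \left(\left(\frac{22}{29} + \frac{8}{47} \cdot \frac{1}{8}\right) - 68\right) 1 \left(-31\right) = \left(\left(\frac{22}{29} + \frac{1}{47}\right) - 68\right) 1 \left(-31\right) = \left(\frac{1063}{1363} - 68\right) 1 \left(-31\right) = \left(- \frac{91621}{1363}\right) 1 \left(-31\right) = \left(- \frac{91621}{1363}\right) \left(-31\right) = \frac{2840251}{1363}$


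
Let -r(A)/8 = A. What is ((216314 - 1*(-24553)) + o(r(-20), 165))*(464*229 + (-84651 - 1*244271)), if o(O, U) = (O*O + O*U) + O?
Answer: -65247149982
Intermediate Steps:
r(A) = -8*A
o(O, U) = O + O² + O*U (o(O, U) = (O² + O*U) + O = O + O² + O*U)
((216314 - 1*(-24553)) + o(r(-20), 165))*(464*229 + (-84651 - 1*244271)) = ((216314 - 1*(-24553)) + (-8*(-20))*(1 - 8*(-20) + 165))*(464*229 + (-84651 - 1*244271)) = ((216314 + 24553) + 160*(1 + 160 + 165))*(106256 + (-84651 - 244271)) = (240867 + 160*326)*(106256 - 328922) = (240867 + 52160)*(-222666) = 293027*(-222666) = -65247149982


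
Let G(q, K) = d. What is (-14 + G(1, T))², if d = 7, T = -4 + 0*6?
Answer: 49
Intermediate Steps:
T = -4 (T = -4 + 0 = -4)
G(q, K) = 7
(-14 + G(1, T))² = (-14 + 7)² = (-7)² = 49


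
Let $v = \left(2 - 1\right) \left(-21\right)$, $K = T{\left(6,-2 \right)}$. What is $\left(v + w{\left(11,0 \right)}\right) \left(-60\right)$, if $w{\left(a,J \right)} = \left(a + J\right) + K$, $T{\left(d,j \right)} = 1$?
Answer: $540$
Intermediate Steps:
$K = 1$
$w{\left(a,J \right)} = 1 + J + a$ ($w{\left(a,J \right)} = \left(a + J\right) + 1 = \left(J + a\right) + 1 = 1 + J + a$)
$v = -21$ ($v = \left(2 - 1\right) \left(-21\right) = 1 \left(-21\right) = -21$)
$\left(v + w{\left(11,0 \right)}\right) \left(-60\right) = \left(-21 + \left(1 + 0 + 11\right)\right) \left(-60\right) = \left(-21 + 12\right) \left(-60\right) = \left(-9\right) \left(-60\right) = 540$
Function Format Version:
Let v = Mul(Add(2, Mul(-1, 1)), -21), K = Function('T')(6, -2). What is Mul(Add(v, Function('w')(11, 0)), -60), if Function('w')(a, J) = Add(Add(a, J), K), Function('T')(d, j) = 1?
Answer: 540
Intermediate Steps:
K = 1
Function('w')(a, J) = Add(1, J, a) (Function('w')(a, J) = Add(Add(a, J), 1) = Add(Add(J, a), 1) = Add(1, J, a))
v = -21 (v = Mul(Add(2, -1), -21) = Mul(1, -21) = -21)
Mul(Add(v, Function('w')(11, 0)), -60) = Mul(Add(-21, Add(1, 0, 11)), -60) = Mul(Add(-21, 12), -60) = Mul(-9, -60) = 540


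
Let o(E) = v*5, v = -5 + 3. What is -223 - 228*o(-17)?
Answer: 2057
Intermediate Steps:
v = -2
o(E) = -10 (o(E) = -2*5 = -10)
-223 - 228*o(-17) = -223 - 228*(-10) = -223 + 2280 = 2057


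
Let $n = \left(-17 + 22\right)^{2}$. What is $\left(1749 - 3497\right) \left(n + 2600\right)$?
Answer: $-4588500$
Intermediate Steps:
$n = 25$ ($n = 5^{2} = 25$)
$\left(1749 - 3497\right) \left(n + 2600\right) = \left(1749 - 3497\right) \left(25 + 2600\right) = \left(-1748\right) 2625 = -4588500$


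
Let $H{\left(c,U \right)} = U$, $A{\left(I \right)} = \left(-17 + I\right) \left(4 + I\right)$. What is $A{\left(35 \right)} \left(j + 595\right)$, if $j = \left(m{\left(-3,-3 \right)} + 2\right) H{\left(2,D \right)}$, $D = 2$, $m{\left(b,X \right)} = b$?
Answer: $416286$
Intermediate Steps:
$j = -2$ ($j = \left(-3 + 2\right) 2 = \left(-1\right) 2 = -2$)
$A{\left(35 \right)} \left(j + 595\right) = \left(-68 + 35^{2} - 455\right) \left(-2 + 595\right) = \left(-68 + 1225 - 455\right) 593 = 702 \cdot 593 = 416286$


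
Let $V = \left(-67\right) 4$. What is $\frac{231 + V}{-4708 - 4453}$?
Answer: $\frac{37}{9161} \approx 0.0040389$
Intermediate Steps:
$V = -268$
$\frac{231 + V}{-4708 - 4453} = \frac{231 - 268}{-4708 - 4453} = - \frac{37}{-9161} = \left(-37\right) \left(- \frac{1}{9161}\right) = \frac{37}{9161}$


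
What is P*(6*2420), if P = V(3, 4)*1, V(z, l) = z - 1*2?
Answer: 14520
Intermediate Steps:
V(z, l) = -2 + z (V(z, l) = z - 2 = -2 + z)
P = 1 (P = (-2 + 3)*1 = 1*1 = 1)
P*(6*2420) = 1*(6*2420) = 1*14520 = 14520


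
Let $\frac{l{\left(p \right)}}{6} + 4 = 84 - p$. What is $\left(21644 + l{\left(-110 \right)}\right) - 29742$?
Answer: $-6958$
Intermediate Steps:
$l{\left(p \right)} = 480 - 6 p$ ($l{\left(p \right)} = -24 + 6 \left(84 - p\right) = -24 - \left(-504 + 6 p\right) = 480 - 6 p$)
$\left(21644 + l{\left(-110 \right)}\right) - 29742 = \left(21644 + \left(480 - -660\right)\right) - 29742 = \left(21644 + \left(480 + 660\right)\right) - 29742 = \left(21644 + 1140\right) - 29742 = 22784 - 29742 = -6958$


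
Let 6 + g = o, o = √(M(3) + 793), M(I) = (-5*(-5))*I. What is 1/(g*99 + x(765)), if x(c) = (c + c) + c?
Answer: -3/9901 + 22*√217/623763 ≈ 0.00021656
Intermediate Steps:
M(I) = 25*I
o = 2*√217 (o = √(25*3 + 793) = √(75 + 793) = √868 = 2*√217 ≈ 29.462)
g = -6 + 2*√217 ≈ 23.462
x(c) = 3*c (x(c) = 2*c + c = 3*c)
1/(g*99 + x(765)) = 1/((-6 + 2*√217)*99 + 3*765) = 1/((-594 + 198*√217) + 2295) = 1/(1701 + 198*√217)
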